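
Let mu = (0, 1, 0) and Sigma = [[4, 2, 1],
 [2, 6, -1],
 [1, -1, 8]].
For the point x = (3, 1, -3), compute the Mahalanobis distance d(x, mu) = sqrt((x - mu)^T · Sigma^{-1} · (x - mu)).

Step 1 — centre the observation: (x - mu) = (3, 0, -3).

Step 2 — invert Sigma (cofactor / det for 3×3, or solve directly):
  Sigma^{-1} = [[0.3219, -0.1164, -0.0548],
 [-0.1164, 0.2123, 0.0411],
 [-0.0548, 0.0411, 0.137]].

Step 3 — form the quadratic (x - mu)^T · Sigma^{-1} · (x - mu):
  Sigma^{-1} · (x - mu) = (1.1301, -0.4726, -0.5753).
  (x - mu)^T · [Sigma^{-1} · (x - mu)] = (3)·(1.1301) + (0)·(-0.4726) + (-3)·(-0.5753) = 5.1164.

Step 4 — take square root: d = √(5.1164) ≈ 2.262.

d(x, mu) = √(5.1164) ≈ 2.262


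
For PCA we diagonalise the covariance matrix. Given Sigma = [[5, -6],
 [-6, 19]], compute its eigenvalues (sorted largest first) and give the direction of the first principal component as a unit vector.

Step 1 — characteristic polynomial of 2×2 Sigma:
  det(Sigma - λI) = λ² - trace · λ + det = 0.
  trace = 5 + 19 = 24, det = 5·19 - (-6)² = 59.
Step 2 — discriminant:
  Δ = trace² - 4·det = 576 - 236 = 340.
Step 3 — eigenvalues:
  λ = (trace ± √Δ)/2 = (24 ± 18.4391)/2,
  λ_1 = 21.2195,  λ_2 = 2.7805.

Step 4 — unit eigenvector for λ_1: solve (Sigma - λ_1 I)v = 0. First row:
  (5 - 21.2195)·v_x + (-6)·v_y = 0, i.e. (-16.2195)·v_x + (-6)·v_y = 0,
  so v ∝ (b, λ_1 - a) = (-6, 16.2195); multiply by -1 so the first entry is positive: u = (6, -16.2195).
  ||u|| = √((6)² + (-16.2195)²) = √(299.0736) ≈ 17.2937,
  v_1 = u/||u|| ≈ (0.3469, -0.9379) (||v_1|| = 1).

λ_1 = 21.2195,  λ_2 = 2.7805;  v_1 ≈ (0.3469, -0.9379)


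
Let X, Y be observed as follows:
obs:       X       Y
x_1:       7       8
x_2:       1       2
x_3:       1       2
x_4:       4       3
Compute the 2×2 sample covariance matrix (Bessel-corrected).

Step 1 — column means:
  mean(X) = (7 + 1 + 1 + 4) / 4 = 13/4 = 3.25
  mean(Y) = (8 + 2 + 2 + 3) / 4 = 15/4 = 3.75

Step 2 — sample covariance S[i,j] = (1/(n-1)) · Σ_k (x_{k,i} - mean_i) · (x_{k,j} - mean_j), with n-1 = 3.
  S[X,X] = ((3.75)·(3.75) + (-2.25)·(-2.25) + (-2.25)·(-2.25) + (0.75)·(0.75)) / 3 = 24.75/3 = 8.25
  S[X,Y] = ((3.75)·(4.25) + (-2.25)·(-1.75) + (-2.25)·(-1.75) + (0.75)·(-0.75)) / 3 = 23.25/3 = 7.75
  S[Y,Y] = ((4.25)·(4.25) + (-1.75)·(-1.75) + (-1.75)·(-1.75) + (-0.75)·(-0.75)) / 3 = 24.75/3 = 8.25

S is symmetric (S[j,i] = S[i,j]). Assembling:

S = [[8.25, 7.75],
 [7.75, 8.25]]


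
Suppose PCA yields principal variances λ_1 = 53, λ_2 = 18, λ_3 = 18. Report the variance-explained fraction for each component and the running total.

Step 1 — total variance = trace(Sigma) = Σ λ_i = 53 + 18 + 18 = 89.

Step 2 — fraction explained by component i = λ_i / Σ λ:
  PC1: 53/89 = 0.5955
  PC2: 18/89 = 0.2022
  PC3: 18/89 = 0.2022

Step 3 — cumulative fraction after k components = (λ_1 + ... + λ_k) / Σ λ:
  k = 1: 53/89 = 0.5955
  k = 2: (53 + 18)/89 = 71/89 = 0.7978
  k = 3: (53 + 18 + 18)/89 = 89/89 = 1

Summary (fraction, with percent):

explained: PC1 0.5955 (59.55%), PC2 0.2022 (20.22%), PC3 0.2022 (20.22%);  cumulative: 0.5955, 0.7978, 1


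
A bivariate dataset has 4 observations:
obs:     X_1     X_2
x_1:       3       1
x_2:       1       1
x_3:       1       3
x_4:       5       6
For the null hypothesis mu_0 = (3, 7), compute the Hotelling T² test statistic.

Step 1 — sample mean vector:
  mean(X_1) = (3 + 1 + 1 + 5) / 4 = 10/4 = 2.5
  mean(X_2) = (1 + 1 + 3 + 6) / 4 = 11/4 = 2.75
  x̄ = (2.5, 2.75),  deviation x̄ - mu_0 = (2.5, 2.75) - (3, 7) = (-0.5, -4.25).

Step 2 — sample covariance matrix, S[i,j] = (1/(n-1)) · Σ_k (x_{k,i} - mean_i) · (x_{k,j} - mean_j), divisor n-1 = 3:
  S[X_1,X_1] = ((0.5)·(0.5) + (-1.5)·(-1.5) + (-1.5)·(-1.5) + (2.5)·(2.5)) / 3 = 11/3 = 3.6667
  S[X_1,X_2] = ((0.5)·(-1.75) + (-1.5)·(-1.75) + (-1.5)·(0.25) + (2.5)·(3.25)) / 3 = 9.5/3 = 3.1667
  S[X_2,X_2] = ((-1.75)·(-1.75) + (-1.75)·(-1.75) + (0.25)·(0.25) + (3.25)·(3.25)) / 3 = 16.75/3 = 5.5833
  S = [[3.6667, 3.1667],
 [3.1667, 5.5833]].

Step 3 — invert S. det(S) = 3.6667·5.5833 - (3.1667)² = 10.4444.
  S^{-1} = (1/det) · [[d, -b], [-b, a]] = [[0.5346, -0.3032],
 [-0.3032, 0.3511]].

Step 4 — quadratic form (x̄ - mu_0)^T · S^{-1} · (x̄ - mu_0):
  S^{-1} · (x̄ - mu_0) = (1.0213, -1.3404),
  (x̄ - mu_0)^T · [...] = (-0.5)·(1.0213) + (-4.25)·(-1.3404) = 5.1862.

Step 5 — scale by n: T² = 4 · 5.1862 = 20.7447.

T² ≈ 20.7447


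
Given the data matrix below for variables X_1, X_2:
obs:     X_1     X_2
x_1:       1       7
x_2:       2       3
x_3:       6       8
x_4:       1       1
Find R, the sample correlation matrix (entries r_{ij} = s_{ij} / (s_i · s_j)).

Step 1 — column means:
  mean(X_1) = (1 + 2 + 6 + 1) / 4 = 10/4 = 2.5
  mean(X_2) = (7 + 3 + 8 + 1) / 4 = 19/4 = 4.75

Step 2 — sample variances and covariances s[i,j] = (1/(n-1)) · Σ_k (x_{k,i} - mean_i) · (x_{k,j} - mean_j), with n-1 = 3:
  s[X_1,X_1] = ((-1.5)·(-1.5) + (-0.5)·(-0.5) + (3.5)·(3.5) + (-1.5)·(-1.5)) / 3 = 17/3 = 5.6667
  s[X_1,X_2] = ((-1.5)·(2.25) + (-0.5)·(-1.75) + (3.5)·(3.25) + (-1.5)·(-3.75)) / 3 = 14.5/3 = 4.8333
  s[X_2,X_2] = ((2.25)·(2.25) + (-1.75)·(-1.75) + (3.25)·(3.25) + (-3.75)·(-3.75)) / 3 = 32.75/3 = 10.9167
  Sample standard deviations s_i = √(s[i,i]):
  s(X_1) = √(5.6667) = 2.3805
  s(X_2) = √(10.9167) = 3.304

Step 3 — r_{ij} = s_{ij} / (s_i · s_j):
  r[X_1,X_1] = 1 (diagonal).
  r[X_1,X_2] = 4.8333 / (2.3805 · 3.304) = 4.8333 / 7.8652 = 0.6145
  r[X_2,X_2] = 1 (diagonal).

R is symmetric with unit diagonal. Assembling:

R = [[1, 0.6145],
 [0.6145, 1]]


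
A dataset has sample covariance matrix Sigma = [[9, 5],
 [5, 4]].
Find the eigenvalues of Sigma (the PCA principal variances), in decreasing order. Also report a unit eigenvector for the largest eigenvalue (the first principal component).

Step 1 — characteristic polynomial of 2×2 Sigma:
  det(Sigma - λI) = λ² - trace · λ + det = 0.
  trace = 9 + 4 = 13, det = 9·4 - (5)² = 11.
Step 2 — discriminant:
  Δ = trace² - 4·det = 169 - 44 = 125.
Step 3 — eigenvalues:
  λ = (trace ± √Δ)/2 = (13 ± 11.1803)/2,
  λ_1 = 12.0902,  λ_2 = 0.9098.

Step 4 — unit eigenvector for λ_1: solve (Sigma - λ_1 I)v = 0. First row:
  (9 - 12.0902)·v_x + (5)·v_y = 0, i.e. (-3.0902)·v_x + (5)·v_y = 0,
  so v ∝ (b, λ_1 - a) = (5, 3.0902) = u.
  ||u|| = √((5)² + (3.0902)²) = √(34.5492) ≈ 5.8779,
  v_1 = u/||u|| ≈ (0.8507, 0.5257) (||v_1|| = 1).

λ_1 = 12.0902,  λ_2 = 0.9098;  v_1 ≈ (0.8507, 0.5257)


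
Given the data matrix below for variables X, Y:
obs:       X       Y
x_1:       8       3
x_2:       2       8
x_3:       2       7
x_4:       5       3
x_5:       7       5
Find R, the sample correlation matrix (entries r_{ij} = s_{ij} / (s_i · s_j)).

Step 1 — column means:
  mean(X) = (8 + 2 + 2 + 5 + 7) / 5 = 24/5 = 4.8
  mean(Y) = (3 + 8 + 7 + 3 + 5) / 5 = 26/5 = 5.2

Step 2 — sample variances and covariances s[i,j] = (1/(n-1)) · Σ_k (x_{k,i} - mean_i) · (x_{k,j} - mean_j), with n-1 = 4:
  s[X,X] = ((3.2)·(3.2) + (-2.8)·(-2.8) + (-2.8)·(-2.8) + (0.2)·(0.2) + (2.2)·(2.2)) / 4 = 30.8/4 = 7.7
  s[X,Y] = ((3.2)·(-2.2) + (-2.8)·(2.8) + (-2.8)·(1.8) + (0.2)·(-2.2) + (2.2)·(-0.2)) / 4 = -20.8/4 = -5.2
  s[Y,Y] = ((-2.2)·(-2.2) + (2.8)·(2.8) + (1.8)·(1.8) + (-2.2)·(-2.2) + (-0.2)·(-0.2)) / 4 = 20.8/4 = 5.2
  Sample standard deviations s_i = √(s[i,i]):
  s(X) = √(7.7) = 2.7749
  s(Y) = √(5.2) = 2.2804

Step 3 — r_{ij} = s_{ij} / (s_i · s_j):
  r[X,X] = 1 (diagonal).
  r[X,Y] = -5.2 / (2.7749 · 2.2804) = -5.2 / 6.3277 = -0.8218
  r[Y,Y] = 1 (diagonal).

R is symmetric with unit diagonal. Assembling:

R = [[1, -0.8218],
 [-0.8218, 1]]


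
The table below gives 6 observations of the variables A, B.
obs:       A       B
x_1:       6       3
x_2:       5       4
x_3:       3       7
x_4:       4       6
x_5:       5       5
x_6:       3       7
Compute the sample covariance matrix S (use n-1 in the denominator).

Step 1 — column means:
  mean(A) = (6 + 5 + 3 + 4 + 5 + 3) / 6 = 26/6 = 4.3333
  mean(B) = (3 + 4 + 7 + 6 + 5 + 7) / 6 = 32/6 = 5.3333

Step 2 — sample covariance S[i,j] = (1/(n-1)) · Σ_k (x_{k,i} - mean_i) · (x_{k,j} - mean_j), with n-1 = 5.
  S[A,A] = ((1.6667)·(1.6667) + (0.6667)·(0.6667) + (-1.3333)·(-1.3333) + (-0.3333)·(-0.3333) + (0.6667)·(0.6667) + (-1.3333)·(-1.3333)) / 5 = 7.3333/5 = 1.4667
  S[A,B] = ((1.6667)·(-2.3333) + (0.6667)·(-1.3333) + (-1.3333)·(1.6667) + (-0.3333)·(0.6667) + (0.6667)·(-0.3333) + (-1.3333)·(1.6667)) / 5 = -9.6667/5 = -1.9333
  S[B,B] = ((-2.3333)·(-2.3333) + (-1.3333)·(-1.3333) + (1.6667)·(1.6667) + (0.6667)·(0.6667) + (-0.3333)·(-0.3333) + (1.6667)·(1.6667)) / 5 = 13.3333/5 = 2.6667

S is symmetric (S[j,i] = S[i,j]). Assembling:

S = [[1.4667, -1.9333],
 [-1.9333, 2.6667]]


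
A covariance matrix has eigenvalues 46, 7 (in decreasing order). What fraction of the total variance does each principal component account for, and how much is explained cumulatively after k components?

Step 1 — total variance = trace(Sigma) = Σ λ_i = 46 + 7 = 53.

Step 2 — fraction explained by component i = λ_i / Σ λ:
  PC1: 46/53 = 0.8679
  PC2: 7/53 = 0.1321

Step 3 — cumulative fraction after k components = (λ_1 + ... + λ_k) / Σ λ:
  k = 1: 46/53 = 0.8679
  k = 2: (46 + 7)/53 = 53/53 = 1

Summary (fraction, with percent):

explained: PC1 0.8679 (86.79%), PC2 0.1321 (13.21%);  cumulative: 0.8679, 1


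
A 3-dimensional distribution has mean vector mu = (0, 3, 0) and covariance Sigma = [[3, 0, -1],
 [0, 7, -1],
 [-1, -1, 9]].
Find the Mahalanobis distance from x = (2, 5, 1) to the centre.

Step 1 — centre the observation: (x - mu) = (2, 2, 1).

Step 2 — invert Sigma (cofactor / det for 3×3, or solve directly):
  Sigma^{-1} = [[0.3464, 0.0056, 0.0391],
 [0.0056, 0.1453, 0.0168],
 [0.0391, 0.0168, 0.1173]].

Step 3 — form the quadratic (x - mu)^T · Sigma^{-1} · (x - mu):
  Sigma^{-1} · (x - mu) = (0.743, 0.3184, 0.2291).
  (x - mu)^T · [Sigma^{-1} · (x - mu)] = (2)·(0.743) + (2)·(0.3184) + (1)·(0.2291) = 2.352.

Step 4 — take square root: d = √(2.352) ≈ 1.5336.

d(x, mu) = √(2.352) ≈ 1.5336


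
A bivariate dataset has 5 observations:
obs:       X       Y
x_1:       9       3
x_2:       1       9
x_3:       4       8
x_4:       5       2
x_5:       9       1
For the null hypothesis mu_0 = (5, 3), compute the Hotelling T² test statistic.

Step 1 — sample mean vector:
  mean(X) = (9 + 1 + 4 + 5 + 9) / 5 = 28/5 = 5.6
  mean(Y) = (3 + 9 + 8 + 2 + 1) / 5 = 23/5 = 4.6
  x̄ = (5.6, 4.6),  deviation x̄ - mu_0 = (5.6, 4.6) - (5, 3) = (0.6, 1.6).

Step 2 — sample covariance matrix, S[i,j] = (1/(n-1)) · Σ_k (x_{k,i} - mean_i) · (x_{k,j} - mean_j), divisor n-1 = 4:
  S[X,X] = ((3.4)·(3.4) + (-4.6)·(-4.6) + (-1.6)·(-1.6) + (-0.6)·(-0.6) + (3.4)·(3.4)) / 4 = 47.2/4 = 11.8
  S[X,Y] = ((3.4)·(-1.6) + (-4.6)·(4.4) + (-1.6)·(3.4) + (-0.6)·(-2.6) + (3.4)·(-3.6)) / 4 = -41.8/4 = -10.45
  S[Y,Y] = ((-1.6)·(-1.6) + (4.4)·(4.4) + (3.4)·(3.4) + (-2.6)·(-2.6) + (-3.6)·(-3.6)) / 4 = 53.2/4 = 13.3
  S = [[11.8, -10.45],
 [-10.45, 13.3]].

Step 3 — invert S. det(S) = 11.8·13.3 - (-10.45)² = 47.7375.
  S^{-1} = (1/det) · [[d, -b], [-b, a]] = [[0.2786, 0.2189],
 [0.2189, 0.2472]].

Step 4 — quadratic form (x̄ - mu_0)^T · S^{-1} · (x̄ - mu_0):
  S^{-1} · (x̄ - mu_0) = (0.5174, 0.5268),
  (x̄ - mu_0)^T · [...] = (0.6)·(0.5174) + (1.6)·(0.5268) = 1.1534.

Step 5 — scale by n: T² = 5 · 1.1534 = 5.767.

T² ≈ 5.767


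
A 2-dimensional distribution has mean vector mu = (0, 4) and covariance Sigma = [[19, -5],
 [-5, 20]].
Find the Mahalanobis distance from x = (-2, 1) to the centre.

Step 1 — centre the observation: (x - mu) = (-2, -3).

Step 2 — invert Sigma. det(Sigma) = 19·20 - (-5)² = 355.
  Sigma^{-1} = (1/det) · [[d, -b], [-b, a]] = [[0.0563, 0.0141],
 [0.0141, 0.0535]].

Step 3 — form the quadratic (x - mu)^T · Sigma^{-1} · (x - mu):
  Sigma^{-1} · (x - mu) = (-0.1549, -0.1887).
  (x - mu)^T · [Sigma^{-1} · (x - mu)] = (-2)·(-0.1549) + (-3)·(-0.1887) = 0.8761.

Step 4 — take square root: d = √(0.8761) ≈ 0.936.

d(x, mu) = √(0.8761) ≈ 0.936


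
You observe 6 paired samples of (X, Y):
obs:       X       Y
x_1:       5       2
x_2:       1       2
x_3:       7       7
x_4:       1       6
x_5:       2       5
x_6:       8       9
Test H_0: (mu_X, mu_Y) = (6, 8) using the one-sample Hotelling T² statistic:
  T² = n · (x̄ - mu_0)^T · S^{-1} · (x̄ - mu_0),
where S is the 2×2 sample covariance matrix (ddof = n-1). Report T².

Step 1 — sample mean vector:
  mean(X) = (5 + 1 + 7 + 1 + 2 + 8) / 6 = 24/6 = 4
  mean(Y) = (2 + 2 + 7 + 6 + 5 + 9) / 6 = 31/6 = 5.1667
  x̄ = (4, 5.1667),  deviation x̄ - mu_0 = (4, 5.1667) - (6, 8) = (-2, -2.8333).

Step 2 — sample covariance matrix, S[i,j] = (1/(n-1)) · Σ_k (x_{k,i} - mean_i) · (x_{k,j} - mean_j), divisor n-1 = 5:
  S[X,X] = ((1)·(1) + (-3)·(-3) + (3)·(3) + (-3)·(-3) + (-2)·(-2) + (4)·(4)) / 5 = 48/5 = 9.6
  S[X,Y] = ((1)·(-3.1667) + (-3)·(-3.1667) + (3)·(1.8333) + (-3)·(0.8333) + (-2)·(-0.1667) + (4)·(3.8333)) / 5 = 25/5 = 5
  S[Y,Y] = ((-3.1667)·(-3.1667) + (-3.1667)·(-3.1667) + (1.8333)·(1.8333) + (0.8333)·(0.8333) + (-0.1667)·(-0.1667) + (3.8333)·(3.8333)) / 5 = 38.8333/5 = 7.7667
  S = [[9.6, 5],
 [5, 7.7667]].

Step 3 — invert S. det(S) = 9.6·7.7667 - (5)² = 49.56.
  S^{-1} = (1/det) · [[d, -b], [-b, a]] = [[0.1567, -0.1009],
 [-0.1009, 0.1937]].

Step 4 — quadratic form (x̄ - mu_0)^T · S^{-1} · (x̄ - mu_0):
  S^{-1} · (x̄ - mu_0) = (-0.0276, -0.3471),
  (x̄ - mu_0)^T · [...] = (-2)·(-0.0276) + (-2.8333)·(-0.3471) = 1.0385.

Step 5 — scale by n: T² = 6 · 1.0385 = 6.2308.

T² ≈ 6.2308


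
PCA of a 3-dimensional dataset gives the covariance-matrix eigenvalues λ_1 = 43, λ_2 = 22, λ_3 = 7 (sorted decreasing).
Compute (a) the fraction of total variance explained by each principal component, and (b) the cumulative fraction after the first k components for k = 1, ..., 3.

Step 1 — total variance = trace(Sigma) = Σ λ_i = 43 + 22 + 7 = 72.

Step 2 — fraction explained by component i = λ_i / Σ λ:
  PC1: 43/72 = 0.5972
  PC2: 22/72 = 0.3056
  PC3: 7/72 = 0.0972

Step 3 — cumulative fraction after k components = (λ_1 + ... + λ_k) / Σ λ:
  k = 1: 43/72 = 0.5972
  k = 2: (43 + 22)/72 = 65/72 = 0.9028
  k = 3: (43 + 22 + 7)/72 = 72/72 = 1

Summary (fraction, with percent):

explained: PC1 0.5972 (59.72%), PC2 0.3056 (30.56%), PC3 0.0972 (9.72%);  cumulative: 0.5972, 0.9028, 1


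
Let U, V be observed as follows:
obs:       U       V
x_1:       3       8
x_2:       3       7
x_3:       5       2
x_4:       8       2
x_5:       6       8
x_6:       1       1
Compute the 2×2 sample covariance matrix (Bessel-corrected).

Step 1 — column means:
  mean(U) = (3 + 3 + 5 + 8 + 6 + 1) / 6 = 26/6 = 4.3333
  mean(V) = (8 + 7 + 2 + 2 + 8 + 1) / 6 = 28/6 = 4.6667

Step 2 — sample covariance S[i,j] = (1/(n-1)) · Σ_k (x_{k,i} - mean_i) · (x_{k,j} - mean_j), with n-1 = 5.
  S[U,U] = ((-1.3333)·(-1.3333) + (-1.3333)·(-1.3333) + (0.6667)·(0.6667) + (3.6667)·(3.6667) + (1.6667)·(1.6667) + (-3.3333)·(-3.3333)) / 5 = 31.3333/5 = 6.2667
  S[U,V] = ((-1.3333)·(3.3333) + (-1.3333)·(2.3333) + (0.6667)·(-2.6667) + (3.6667)·(-2.6667) + (1.6667)·(3.3333) + (-3.3333)·(-3.6667)) / 5 = -1.3333/5 = -0.2667
  S[V,V] = ((3.3333)·(3.3333) + (2.3333)·(2.3333) + (-2.6667)·(-2.6667) + (-2.6667)·(-2.6667) + (3.3333)·(3.3333) + (-3.6667)·(-3.6667)) / 5 = 55.3333/5 = 11.0667

S is symmetric (S[j,i] = S[i,j]). Assembling:

S = [[6.2667, -0.2667],
 [-0.2667, 11.0667]]


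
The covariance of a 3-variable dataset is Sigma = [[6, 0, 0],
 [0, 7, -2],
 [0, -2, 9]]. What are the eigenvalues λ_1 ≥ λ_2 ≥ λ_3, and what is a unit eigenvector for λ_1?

Step 1 — characteristic polynomial p(λ) = det(λI - Sigma) = λ³ - tr·λ² + c_1·λ - det, where tr = trace, c_1 = sum of the principal 2×2 minors, det = det(Sigma):
  tr = 6 + 7 + 9 = 22,
  c_1 = (6·7 - (0)²) + (6·9 - (0)²) + (7·9 - (-2)²) = 42 + 54 + 59 = 155,
  det = 6·(7·9 - (-2)²) - (0)·((0)·9 - (-2)·(0)) + (0)·((0)·(-2) - 7·(0)) = 6·(59) - (0)·(0) + (0)·(0) = 354.
  So p(λ) = λ³ - 22λ² + 155λ - 354.
Step 2 — look for an integer root (rational root theorem: any rational root is an integer divisor of 354). Testing λ = 6:
  p(6) = 216 - 792 + 930 - 354 = 0  ✓
  Dividing out (λ - 6): p(λ) = (λ - 6)(λ² - 16λ + 59).
Step 3 — remaining eigenvalues from the quadratic λ² - 16λ + 59 = 0:
  Δ = 16² - 4·59 = 256 - 236 = 20,  λ = (16 ± √20)/2 = (16 ± 4.4721)/2 ≈ 10.2361 or 5.7639.
  Sorted: λ_1 = 10.2361,  λ_2 = 6,  λ_3 = 5.7639  (check: sum = 22 = tr ✓).

Step 4 — unit eigenvector for λ_1 ≈ 10.2361: v spans the null space of (Sigma - λ_1 I), whose rows are
  r_1 = (-4.2361, 0, 0),  r_2 = (0, -3.2361, -2),  r_3 = (0, -2, -1.2361).
  v is orthogonal to every row, so take v ∝ r_1 × r_2 = ((0)·(-2) - (0)·(-3.2361), (0)·(0) - (-4.2361)·(-2), (-4.2361)·(-3.2361) - (0)·(0)) ≈ (0, -8.4721, 13.7082).
  Rescale (multiply by -1 so the first nonzero entry is positive): u = (0, 8.4721, -13.7082).
  ||u|| = √((0)² + (8.4721)² + (-13.7082)²) = √(259.6919) ≈ 16.115,  v_1 = u/||u|| ≈ (0, 0.5257, -0.8507) (||v_1|| = 1).

λ_1 = 10.2361,  λ_2 = 6,  λ_3 = 5.7639;  v_1 ≈ (0, 0.5257, -0.8507)


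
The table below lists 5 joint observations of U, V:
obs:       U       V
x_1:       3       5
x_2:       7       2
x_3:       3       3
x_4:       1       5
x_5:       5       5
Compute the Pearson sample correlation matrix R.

Step 1 — column means:
  mean(U) = (3 + 7 + 3 + 1 + 5) / 5 = 19/5 = 3.8
  mean(V) = (5 + 2 + 3 + 5 + 5) / 5 = 20/5 = 4

Step 2 — sample variances and covariances s[i,j] = (1/(n-1)) · Σ_k (x_{k,i} - mean_i) · (x_{k,j} - mean_j), with n-1 = 4:
  s[U,U] = ((-0.8)·(-0.8) + (3.2)·(3.2) + (-0.8)·(-0.8) + (-2.8)·(-2.8) + (1.2)·(1.2)) / 4 = 20.8/4 = 5.2
  s[U,V] = ((-0.8)·(1) + (3.2)·(-2) + (-0.8)·(-1) + (-2.8)·(1) + (1.2)·(1)) / 4 = -8/4 = -2
  s[V,V] = ((1)·(1) + (-2)·(-2) + (-1)·(-1) + (1)·(1) + (1)·(1)) / 4 = 8/4 = 2
  Sample standard deviations s_i = √(s[i,i]):
  s(U) = √(5.2) = 2.2804
  s(V) = √(2) = 1.4142

Step 3 — r_{ij} = s_{ij} / (s_i · s_j):
  r[U,U] = 1 (diagonal).
  r[U,V] = -2 / (2.2804 · 1.4142) = -2 / 3.2249 = -0.6202
  r[V,V] = 1 (diagonal).

R is symmetric with unit diagonal. Assembling:

R = [[1, -0.6202],
 [-0.6202, 1]]


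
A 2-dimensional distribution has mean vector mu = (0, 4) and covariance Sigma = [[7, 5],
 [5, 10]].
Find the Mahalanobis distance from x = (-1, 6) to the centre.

Step 1 — centre the observation: (x - mu) = (-1, 2).

Step 2 — invert Sigma. det(Sigma) = 7·10 - (5)² = 45.
  Sigma^{-1} = (1/det) · [[d, -b], [-b, a]] = [[0.2222, -0.1111],
 [-0.1111, 0.1556]].

Step 3 — form the quadratic (x - mu)^T · Sigma^{-1} · (x - mu):
  Sigma^{-1} · (x - mu) = (-0.4444, 0.4222).
  (x - mu)^T · [Sigma^{-1} · (x - mu)] = (-1)·(-0.4444) + (2)·(0.4222) = 1.2889.

Step 4 — take square root: d = √(1.2889) ≈ 1.1353.

d(x, mu) = √(1.2889) ≈ 1.1353


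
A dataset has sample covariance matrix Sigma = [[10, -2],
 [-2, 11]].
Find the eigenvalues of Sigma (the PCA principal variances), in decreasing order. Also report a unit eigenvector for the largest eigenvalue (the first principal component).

Step 1 — characteristic polynomial of 2×2 Sigma:
  det(Sigma - λI) = λ² - trace · λ + det = 0.
  trace = 10 + 11 = 21, det = 10·11 - (-2)² = 106.
Step 2 — discriminant:
  Δ = trace² - 4·det = 441 - 424 = 17.
Step 3 — eigenvalues:
  λ = (trace ± √Δ)/2 = (21 ± 4.1231)/2,
  λ_1 = 12.5616,  λ_2 = 8.4384.

Step 4 — unit eigenvector for λ_1: solve (Sigma - λ_1 I)v = 0. First row:
  (10 - 12.5616)·v_x + (-2)·v_y = 0, i.e. (-2.5616)·v_x + (-2)·v_y = 0,
  so v ∝ (b, λ_1 - a) = (-2, 2.5616); multiply by -1 so the first entry is positive: u = (2, -2.5616).
  ||u|| = √((2)² + (-2.5616)²) = √(10.5616) ≈ 3.2499,
  v_1 = u/||u|| ≈ (0.6154, -0.7882) (||v_1|| = 1).

λ_1 = 12.5616,  λ_2 = 8.4384;  v_1 ≈ (0.6154, -0.7882)


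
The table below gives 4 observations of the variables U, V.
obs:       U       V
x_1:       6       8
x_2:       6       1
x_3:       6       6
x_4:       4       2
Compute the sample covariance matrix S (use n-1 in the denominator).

Step 1 — column means:
  mean(U) = (6 + 6 + 6 + 4) / 4 = 22/4 = 5.5
  mean(V) = (8 + 1 + 6 + 2) / 4 = 17/4 = 4.25

Step 2 — sample covariance S[i,j] = (1/(n-1)) · Σ_k (x_{k,i} - mean_i) · (x_{k,j} - mean_j), with n-1 = 3.
  S[U,U] = ((0.5)·(0.5) + (0.5)·(0.5) + (0.5)·(0.5) + (-1.5)·(-1.5)) / 3 = 3/3 = 1
  S[U,V] = ((0.5)·(3.75) + (0.5)·(-3.25) + (0.5)·(1.75) + (-1.5)·(-2.25)) / 3 = 4.5/3 = 1.5
  S[V,V] = ((3.75)·(3.75) + (-3.25)·(-3.25) + (1.75)·(1.75) + (-2.25)·(-2.25)) / 3 = 32.75/3 = 10.9167

S is symmetric (S[j,i] = S[i,j]). Assembling:

S = [[1, 1.5],
 [1.5, 10.9167]]


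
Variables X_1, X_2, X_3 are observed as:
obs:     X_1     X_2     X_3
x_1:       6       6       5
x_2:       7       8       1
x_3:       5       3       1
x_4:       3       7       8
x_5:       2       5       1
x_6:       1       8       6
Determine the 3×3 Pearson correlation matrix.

Step 1 — column means:
  mean(X_1) = (6 + 7 + 5 + 3 + 2 + 1) / 6 = 24/6 = 4
  mean(X_2) = (6 + 8 + 3 + 7 + 5 + 8) / 6 = 37/6 = 6.1667
  mean(X_3) = (5 + 1 + 1 + 8 + 1 + 6) / 6 = 22/6 = 3.6667

Step 2 — sample variances and covariances s[i,j] = (1/(n-1)) · Σ_k (x_{k,i} - mean_i) · (x_{k,j} - mean_j), with n-1 = 5:
  s[X_1,X_1] = ((2)·(2) + (3)·(3) + (1)·(1) + (-1)·(-1) + (-2)·(-2) + (-3)·(-3)) / 5 = 28/5 = 5.6
  s[X_1,X_2] = ((2)·(-0.1667) + (3)·(1.8333) + (1)·(-3.1667) + (-1)·(0.8333) + (-2)·(-1.1667) + (-3)·(1.8333)) / 5 = -2/5 = -0.4
  s[X_1,X_3] = ((2)·(1.3333) + (3)·(-2.6667) + (1)·(-2.6667) + (-1)·(4.3333) + (-2)·(-2.6667) + (-3)·(2.3333)) / 5 = -14/5 = -2.8
  s[X_2,X_2] = ((-0.1667)·(-0.1667) + (1.8333)·(1.8333) + (-3.1667)·(-3.1667) + (0.8333)·(0.8333) + (-1.1667)·(-1.1667) + (1.8333)·(1.8333)) / 5 = 18.8333/5 = 3.7667
  s[X_2,X_3] = ((-0.1667)·(1.3333) + (1.8333)·(-2.6667) + (-3.1667)·(-2.6667) + (0.8333)·(4.3333) + (-1.1667)·(-2.6667) + (1.8333)·(2.3333)) / 5 = 14.3333/5 = 2.8667
  s[X_3,X_3] = ((1.3333)·(1.3333) + (-2.6667)·(-2.6667) + (-2.6667)·(-2.6667) + (4.3333)·(4.3333) + (-2.6667)·(-2.6667) + (2.3333)·(2.3333)) / 5 = 47.3333/5 = 9.4667
  Sample standard deviations s_i = √(s[i,i]):
  s(X_1) = √(5.6) = 2.3664
  s(X_2) = √(3.7667) = 1.9408
  s(X_3) = √(9.4667) = 3.0768

Step 3 — r_{ij} = s_{ij} / (s_i · s_j):
  r[X_1,X_1] = 1 (diagonal).
  r[X_1,X_2] = -0.4 / (2.3664 · 1.9408) = -0.4 / 4.5927 = -0.0871
  r[X_1,X_3] = -2.8 / (2.3664 · 3.0768) = -2.8 / 7.281 = -0.3846
  r[X_2,X_2] = 1 (diagonal).
  r[X_2,X_3] = 2.8667 / (1.9408 · 3.0768) = 2.8667 / 5.9714 = 0.4801
  r[X_3,X_3] = 1 (diagonal).

R is symmetric with unit diagonal. Assembling:

R = [[1, -0.0871, -0.3846],
 [-0.0871, 1, 0.4801],
 [-0.3846, 0.4801, 1]]


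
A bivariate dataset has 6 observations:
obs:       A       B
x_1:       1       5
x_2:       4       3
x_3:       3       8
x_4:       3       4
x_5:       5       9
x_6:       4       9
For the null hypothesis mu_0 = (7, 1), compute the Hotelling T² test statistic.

Step 1 — sample mean vector:
  mean(A) = (1 + 4 + 3 + 3 + 5 + 4) / 6 = 20/6 = 3.3333
  mean(B) = (5 + 3 + 8 + 4 + 9 + 9) / 6 = 38/6 = 6.3333
  x̄ = (3.3333, 6.3333),  deviation x̄ - mu_0 = (3.3333, 6.3333) - (7, 1) = (-3.6667, 5.3333).

Step 2 — sample covariance matrix, S[i,j] = (1/(n-1)) · Σ_k (x_{k,i} - mean_i) · (x_{k,j} - mean_j), divisor n-1 = 5:
  S[A,A] = ((-2.3333)·(-2.3333) + (0.6667)·(0.6667) + (-0.3333)·(-0.3333) + (-0.3333)·(-0.3333) + (1.6667)·(1.6667) + (0.6667)·(0.6667)) / 5 = 9.3333/5 = 1.8667
  S[A,B] = ((-2.3333)·(-1.3333) + (0.6667)·(-3.3333) + (-0.3333)·(1.6667) + (-0.3333)·(-2.3333) + (1.6667)·(2.6667) + (0.6667)·(2.6667)) / 5 = 7.3333/5 = 1.4667
  S[B,B] = ((-1.3333)·(-1.3333) + (-3.3333)·(-3.3333) + (1.6667)·(1.6667) + (-2.3333)·(-2.3333) + (2.6667)·(2.6667) + (2.6667)·(2.6667)) / 5 = 35.3333/5 = 7.0667
  S = [[1.8667, 1.4667],
 [1.4667, 7.0667]].

Step 3 — invert S. det(S) = 1.8667·7.0667 - (1.4667)² = 11.04.
  S^{-1} = (1/det) · [[d, -b], [-b, a]] = [[0.6401, -0.1329],
 [-0.1329, 0.1691]].

Step 4 — quadratic form (x̄ - mu_0)^T · S^{-1} · (x̄ - mu_0):
  S^{-1} · (x̄ - mu_0) = (-3.0556, 1.3889),
  (x̄ - mu_0)^T · [...] = (-3.6667)·(-3.0556) + (5.3333)·(1.3889) = 18.6111.

Step 5 — scale by n: T² = 6 · 18.6111 = 111.6667.

T² ≈ 111.6667


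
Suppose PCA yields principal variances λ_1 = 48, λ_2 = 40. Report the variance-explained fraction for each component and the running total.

Step 1 — total variance = trace(Sigma) = Σ λ_i = 48 + 40 = 88.

Step 2 — fraction explained by component i = λ_i / Σ λ:
  PC1: 48/88 = 0.5455
  PC2: 40/88 = 0.4545

Step 3 — cumulative fraction after k components = (λ_1 + ... + λ_k) / Σ λ:
  k = 1: 48/88 = 0.5455
  k = 2: (48 + 40)/88 = 88/88 = 1

Summary (fraction, with percent):

explained: PC1 0.5455 (54.55%), PC2 0.4545 (45.45%);  cumulative: 0.5455, 1


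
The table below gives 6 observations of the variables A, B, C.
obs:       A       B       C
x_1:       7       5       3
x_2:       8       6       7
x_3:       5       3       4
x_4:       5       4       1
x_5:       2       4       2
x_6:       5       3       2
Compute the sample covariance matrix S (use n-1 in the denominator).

Step 1 — column means:
  mean(A) = (7 + 8 + 5 + 5 + 2 + 5) / 6 = 32/6 = 5.3333
  mean(B) = (5 + 6 + 3 + 4 + 4 + 3) / 6 = 25/6 = 4.1667
  mean(C) = (3 + 7 + 4 + 1 + 2 + 2) / 6 = 19/6 = 3.1667

Step 2 — sample covariance S[i,j] = (1/(n-1)) · Σ_k (x_{k,i} - mean_i) · (x_{k,j} - mean_j), with n-1 = 5.
  S[A,A] = ((1.6667)·(1.6667) + (2.6667)·(2.6667) + (-0.3333)·(-0.3333) + (-0.3333)·(-0.3333) + (-3.3333)·(-3.3333) + (-0.3333)·(-0.3333)) / 5 = 21.3333/5 = 4.2667
  S[A,B] = ((1.6667)·(0.8333) + (2.6667)·(1.8333) + (-0.3333)·(-1.1667) + (-0.3333)·(-0.1667) + (-3.3333)·(-0.1667) + (-0.3333)·(-1.1667)) / 5 = 7.6667/5 = 1.5333
  S[A,C] = ((1.6667)·(-0.1667) + (2.6667)·(3.8333) + (-0.3333)·(0.8333) + (-0.3333)·(-2.1667) + (-3.3333)·(-1.1667) + (-0.3333)·(-1.1667)) / 5 = 14.6667/5 = 2.9333
  S[B,B] = ((0.8333)·(0.8333) + (1.8333)·(1.8333) + (-1.1667)·(-1.1667) + (-0.1667)·(-0.1667) + (-0.1667)·(-0.1667) + (-1.1667)·(-1.1667)) / 5 = 6.8333/5 = 1.3667
  S[B,C] = ((0.8333)·(-0.1667) + (1.8333)·(3.8333) + (-1.1667)·(0.8333) + (-0.1667)·(-2.1667) + (-0.1667)·(-1.1667) + (-1.1667)·(-1.1667)) / 5 = 7.8333/5 = 1.5667
  S[C,C] = ((-0.1667)·(-0.1667) + (3.8333)·(3.8333) + (0.8333)·(0.8333) + (-2.1667)·(-2.1667) + (-1.1667)·(-1.1667) + (-1.1667)·(-1.1667)) / 5 = 22.8333/5 = 4.5667

S is symmetric (S[j,i] = S[i,j]). Assembling:

S = [[4.2667, 1.5333, 2.9333],
 [1.5333, 1.3667, 1.5667],
 [2.9333, 1.5667, 4.5667]]


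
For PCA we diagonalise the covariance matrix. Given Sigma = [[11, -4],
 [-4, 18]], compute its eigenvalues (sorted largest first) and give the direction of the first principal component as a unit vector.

Step 1 — characteristic polynomial of 2×2 Sigma:
  det(Sigma - λI) = λ² - trace · λ + det = 0.
  trace = 11 + 18 = 29, det = 11·18 - (-4)² = 182.
Step 2 — discriminant:
  Δ = trace² - 4·det = 841 - 728 = 113.
Step 3 — eigenvalues:
  λ = (trace ± √Δ)/2 = (29 ± 10.6301)/2,
  λ_1 = 19.8151,  λ_2 = 9.1849.

Step 4 — unit eigenvector for λ_1: solve (Sigma - λ_1 I)v = 0. First row:
  (11 - 19.8151)·v_x + (-4)·v_y = 0, i.e. (-8.8151)·v_x + (-4)·v_y = 0,
  so v ∝ (b, λ_1 - a) = (-4, 8.8151); multiply by -1 so the first entry is positive: u = (4, -8.8151).
  ||u|| = √((4)² + (-8.8151)²) = √(93.7055) ≈ 9.6802,
  v_1 = u/||u|| ≈ (0.4132, -0.9106) (||v_1|| = 1).

λ_1 = 19.8151,  λ_2 = 9.1849;  v_1 ≈ (0.4132, -0.9106)


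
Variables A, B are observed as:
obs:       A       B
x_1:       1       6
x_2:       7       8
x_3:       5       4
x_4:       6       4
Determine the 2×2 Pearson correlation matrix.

Step 1 — column means:
  mean(A) = (1 + 7 + 5 + 6) / 4 = 19/4 = 4.75
  mean(B) = (6 + 8 + 4 + 4) / 4 = 22/4 = 5.5

Step 2 — sample variances and covariances s[i,j] = (1/(n-1)) · Σ_k (x_{k,i} - mean_i) · (x_{k,j} - mean_j), with n-1 = 3:
  s[A,A] = ((-3.75)·(-3.75) + (2.25)·(2.25) + (0.25)·(0.25) + (1.25)·(1.25)) / 3 = 20.75/3 = 6.9167
  s[A,B] = ((-3.75)·(0.5) + (2.25)·(2.5) + (0.25)·(-1.5) + (1.25)·(-1.5)) / 3 = 1.5/3 = 0.5
  s[B,B] = ((0.5)·(0.5) + (2.5)·(2.5) + (-1.5)·(-1.5) + (-1.5)·(-1.5)) / 3 = 11/3 = 3.6667
  Sample standard deviations s_i = √(s[i,i]):
  s(A) = √(6.9167) = 2.63
  s(B) = √(3.6667) = 1.9149

Step 3 — r_{ij} = s_{ij} / (s_i · s_j):
  r[A,A] = 1 (diagonal).
  r[A,B] = 0.5 / (2.63 · 1.9149) = 0.5 / 5.036 = 0.0993
  r[B,B] = 1 (diagonal).

R is symmetric with unit diagonal. Assembling:

R = [[1, 0.0993],
 [0.0993, 1]]


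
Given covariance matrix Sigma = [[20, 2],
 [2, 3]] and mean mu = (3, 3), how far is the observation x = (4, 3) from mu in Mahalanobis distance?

Step 1 — centre the observation: (x - mu) = (1, 0).

Step 2 — invert Sigma. det(Sigma) = 20·3 - (2)² = 56.
  Sigma^{-1} = (1/det) · [[d, -b], [-b, a]] = [[0.0536, -0.0357],
 [-0.0357, 0.3571]].

Step 3 — form the quadratic (x - mu)^T · Sigma^{-1} · (x - mu):
  Sigma^{-1} · (x - mu) = (0.0536, -0.0357).
  (x - mu)^T · [Sigma^{-1} · (x - mu)] = (1)·(0.0536) + (0)·(-0.0357) = 0.0536.

Step 4 — take square root: d = √(0.0536) ≈ 0.2315.

d(x, mu) = √(0.0536) ≈ 0.2315


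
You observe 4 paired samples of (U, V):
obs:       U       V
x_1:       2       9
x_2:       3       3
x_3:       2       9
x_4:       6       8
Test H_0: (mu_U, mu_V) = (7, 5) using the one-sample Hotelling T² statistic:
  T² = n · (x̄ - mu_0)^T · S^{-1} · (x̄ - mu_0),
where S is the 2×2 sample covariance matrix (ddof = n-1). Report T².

Step 1 — sample mean vector:
  mean(U) = (2 + 3 + 2 + 6) / 4 = 13/4 = 3.25
  mean(V) = (9 + 3 + 9 + 8) / 4 = 29/4 = 7.25
  x̄ = (3.25, 7.25),  deviation x̄ - mu_0 = (3.25, 7.25) - (7, 5) = (-3.75, 2.25).

Step 2 — sample covariance matrix, S[i,j] = (1/(n-1)) · Σ_k (x_{k,i} - mean_i) · (x_{k,j} - mean_j), divisor n-1 = 3:
  S[U,U] = ((-1.25)·(-1.25) + (-0.25)·(-0.25) + (-1.25)·(-1.25) + (2.75)·(2.75)) / 3 = 10.75/3 = 3.5833
  S[U,V] = ((-1.25)·(1.75) + (-0.25)·(-4.25) + (-1.25)·(1.75) + (2.75)·(0.75)) / 3 = -1.25/3 = -0.4167
  S[V,V] = ((1.75)·(1.75) + (-4.25)·(-4.25) + (1.75)·(1.75) + (0.75)·(0.75)) / 3 = 24.75/3 = 8.25
  S = [[3.5833, -0.4167],
 [-0.4167, 8.25]].

Step 3 — invert S. det(S) = 3.5833·8.25 - (-0.4167)² = 29.3889.
  S^{-1} = (1/det) · [[d, -b], [-b, a]] = [[0.2807, 0.0142],
 [0.0142, 0.1219]].

Step 4 — quadratic form (x̄ - mu_0)^T · S^{-1} · (x̄ - mu_0):
  S^{-1} · (x̄ - mu_0) = (-1.0208, 0.2212),
  (x̄ - mu_0)^T · [...] = (-3.75)·(-1.0208) + (2.25)·(0.2212) = 4.3256.

Step 5 — scale by n: T² = 4 · 4.3256 = 17.3025.

T² ≈ 17.3025


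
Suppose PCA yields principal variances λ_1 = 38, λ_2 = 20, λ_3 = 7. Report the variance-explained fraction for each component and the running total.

Step 1 — total variance = trace(Sigma) = Σ λ_i = 38 + 20 + 7 = 65.

Step 2 — fraction explained by component i = λ_i / Σ λ:
  PC1: 38/65 = 0.5846
  PC2: 20/65 = 0.3077
  PC3: 7/65 = 0.1077

Step 3 — cumulative fraction after k components = (λ_1 + ... + λ_k) / Σ λ:
  k = 1: 38/65 = 0.5846
  k = 2: (38 + 20)/65 = 58/65 = 0.8923
  k = 3: (38 + 20 + 7)/65 = 65/65 = 1

Summary (fraction, with percent):

explained: PC1 0.5846 (58.46%), PC2 0.3077 (30.77%), PC3 0.1077 (10.77%);  cumulative: 0.5846, 0.8923, 1


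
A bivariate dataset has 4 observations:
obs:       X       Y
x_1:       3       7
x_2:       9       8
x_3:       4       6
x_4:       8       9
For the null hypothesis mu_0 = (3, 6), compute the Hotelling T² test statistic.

Step 1 — sample mean vector:
  mean(X) = (3 + 9 + 4 + 8) / 4 = 24/4 = 6
  mean(Y) = (7 + 8 + 6 + 9) / 4 = 30/4 = 7.5
  x̄ = (6, 7.5),  deviation x̄ - mu_0 = (6, 7.5) - (3, 6) = (3, 1.5).

Step 2 — sample covariance matrix, S[i,j] = (1/(n-1)) · Σ_k (x_{k,i} - mean_i) · (x_{k,j} - mean_j), divisor n-1 = 3:
  S[X,X] = ((-3)·(-3) + (3)·(3) + (-2)·(-2) + (2)·(2)) / 3 = 26/3 = 8.6667
  S[X,Y] = ((-3)·(-0.5) + (3)·(0.5) + (-2)·(-1.5) + (2)·(1.5)) / 3 = 9/3 = 3
  S[Y,Y] = ((-0.5)·(-0.5) + (0.5)·(0.5) + (-1.5)·(-1.5) + (1.5)·(1.5)) / 3 = 5/3 = 1.6667
  S = [[8.6667, 3],
 [3, 1.6667]].

Step 3 — invert S. det(S) = 8.6667·1.6667 - (3)² = 5.4444.
  S^{-1} = (1/det) · [[d, -b], [-b, a]] = [[0.3061, -0.551],
 [-0.551, 1.5918]].

Step 4 — quadratic form (x̄ - mu_0)^T · S^{-1} · (x̄ - mu_0):
  S^{-1} · (x̄ - mu_0) = (0.0918, 0.7347),
  (x̄ - mu_0)^T · [...] = (3)·(0.0918) + (1.5)·(0.7347) = 1.3776.

Step 5 — scale by n: T² = 4 · 1.3776 = 5.5102.

T² ≈ 5.5102


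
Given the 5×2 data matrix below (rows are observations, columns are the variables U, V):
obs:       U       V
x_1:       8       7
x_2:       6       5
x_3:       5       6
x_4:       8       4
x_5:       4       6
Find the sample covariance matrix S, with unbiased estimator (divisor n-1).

Step 1 — column means:
  mean(U) = (8 + 6 + 5 + 8 + 4) / 5 = 31/5 = 6.2
  mean(V) = (7 + 5 + 6 + 4 + 6) / 5 = 28/5 = 5.6

Step 2 — sample covariance S[i,j] = (1/(n-1)) · Σ_k (x_{k,i} - mean_i) · (x_{k,j} - mean_j), with n-1 = 4.
  S[U,U] = ((1.8)·(1.8) + (-0.2)·(-0.2) + (-1.2)·(-1.2) + (1.8)·(1.8) + (-2.2)·(-2.2)) / 4 = 12.8/4 = 3.2
  S[U,V] = ((1.8)·(1.4) + (-0.2)·(-0.6) + (-1.2)·(0.4) + (1.8)·(-1.6) + (-2.2)·(0.4)) / 4 = -1.6/4 = -0.4
  S[V,V] = ((1.4)·(1.4) + (-0.6)·(-0.6) + (0.4)·(0.4) + (-1.6)·(-1.6) + (0.4)·(0.4)) / 4 = 5.2/4 = 1.3

S is symmetric (S[j,i] = S[i,j]). Assembling:

S = [[3.2, -0.4],
 [-0.4, 1.3]]


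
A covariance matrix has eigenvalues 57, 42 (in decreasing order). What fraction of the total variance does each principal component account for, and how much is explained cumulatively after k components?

Step 1 — total variance = trace(Sigma) = Σ λ_i = 57 + 42 = 99.

Step 2 — fraction explained by component i = λ_i / Σ λ:
  PC1: 57/99 = 0.5758
  PC2: 42/99 = 0.4242

Step 3 — cumulative fraction after k components = (λ_1 + ... + λ_k) / Σ λ:
  k = 1: 57/99 = 0.5758
  k = 2: (57 + 42)/99 = 99/99 = 1

Summary (fraction, with percent):

explained: PC1 0.5758 (57.58%), PC2 0.4242 (42.42%);  cumulative: 0.5758, 1


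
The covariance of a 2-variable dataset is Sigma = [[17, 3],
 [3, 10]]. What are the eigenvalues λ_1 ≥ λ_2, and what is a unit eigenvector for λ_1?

Step 1 — characteristic polynomial of 2×2 Sigma:
  det(Sigma - λI) = λ² - trace · λ + det = 0.
  trace = 17 + 10 = 27, det = 17·10 - (3)² = 161.
Step 2 — discriminant:
  Δ = trace² - 4·det = 729 - 644 = 85.
Step 3 — eigenvalues:
  λ = (trace ± √Δ)/2 = (27 ± 9.2195)/2,
  λ_1 = 18.1098,  λ_2 = 8.8902.

Step 4 — unit eigenvector for λ_1: solve (Sigma - λ_1 I)v = 0. First row:
  (17 - 18.1098)·v_x + (3)·v_y = 0, i.e. (-1.1098)·v_x + (3)·v_y = 0,
  so v ∝ (b, λ_1 - a) = (3, 1.1098) = u.
  ||u|| = √((3)² + (1.1098)²) = √(10.2316) ≈ 3.1987,
  v_1 = u/||u|| ≈ (0.9379, 0.3469) (||v_1|| = 1).

λ_1 = 18.1098,  λ_2 = 8.8902;  v_1 ≈ (0.9379, 0.3469)


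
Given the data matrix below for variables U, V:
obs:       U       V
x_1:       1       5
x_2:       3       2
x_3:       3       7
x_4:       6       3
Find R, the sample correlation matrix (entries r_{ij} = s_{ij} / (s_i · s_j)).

Step 1 — column means:
  mean(U) = (1 + 3 + 3 + 6) / 4 = 13/4 = 3.25
  mean(V) = (5 + 2 + 7 + 3) / 4 = 17/4 = 4.25

Step 2 — sample variances and covariances s[i,j] = (1/(n-1)) · Σ_k (x_{k,i} - mean_i) · (x_{k,j} - mean_j), with n-1 = 3:
  s[U,U] = ((-2.25)·(-2.25) + (-0.25)·(-0.25) + (-0.25)·(-0.25) + (2.75)·(2.75)) / 3 = 12.75/3 = 4.25
  s[U,V] = ((-2.25)·(0.75) + (-0.25)·(-2.25) + (-0.25)·(2.75) + (2.75)·(-1.25)) / 3 = -5.25/3 = -1.75
  s[V,V] = ((0.75)·(0.75) + (-2.25)·(-2.25) + (2.75)·(2.75) + (-1.25)·(-1.25)) / 3 = 14.75/3 = 4.9167
  Sample standard deviations s_i = √(s[i,i]):
  s(U) = √(4.25) = 2.0616
  s(V) = √(4.9167) = 2.2174

Step 3 — r_{ij} = s_{ij} / (s_i · s_j):
  r[U,U] = 1 (diagonal).
  r[U,V] = -1.75 / (2.0616 · 2.2174) = -1.75 / 4.5712 = -0.3828
  r[V,V] = 1 (diagonal).

R is symmetric with unit diagonal. Assembling:

R = [[1, -0.3828],
 [-0.3828, 1]]


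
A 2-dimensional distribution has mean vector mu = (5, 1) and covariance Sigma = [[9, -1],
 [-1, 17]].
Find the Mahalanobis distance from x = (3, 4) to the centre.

Step 1 — centre the observation: (x - mu) = (-2, 3).

Step 2 — invert Sigma. det(Sigma) = 9·17 - (-1)² = 152.
  Sigma^{-1} = (1/det) · [[d, -b], [-b, a]] = [[0.1118, 0.0066],
 [0.0066, 0.0592]].

Step 3 — form the quadratic (x - mu)^T · Sigma^{-1} · (x - mu):
  Sigma^{-1} · (x - mu) = (-0.2039, 0.1645).
  (x - mu)^T · [Sigma^{-1} · (x - mu)] = (-2)·(-0.2039) + (3)·(0.1645) = 0.9013.

Step 4 — take square root: d = √(0.9013) ≈ 0.9494.

d(x, mu) = √(0.9013) ≈ 0.9494


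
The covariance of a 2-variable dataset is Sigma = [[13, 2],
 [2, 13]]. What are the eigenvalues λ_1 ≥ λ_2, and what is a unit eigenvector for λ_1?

Step 1 — characteristic polynomial of 2×2 Sigma:
  det(Sigma - λI) = λ² - trace · λ + det = 0.
  trace = 13 + 13 = 26, det = 13·13 - (2)² = 165.
Step 2 — discriminant:
  Δ = trace² - 4·det = 676 - 660 = 16.
Step 3 — eigenvalues:
  λ = (trace ± √Δ)/2 = (26 ± 4)/2,
  λ_1 = 15,  λ_2 = 11.

Step 4 — unit eigenvector for λ_1: solve (Sigma - λ_1 I)v = 0. First row:
  (13 - 15)·v_x + (2)·v_y = 0, i.e. (-2)·v_x + (2)·v_y = 0,
  so v ∝ (b, λ_1 - a) = (2, 2) = u.
  ||u|| = √((2)² + (2)²) = √(8) ≈ 2.8284,
  v_1 = u/||u|| ≈ (0.7071, 0.7071) (||v_1|| = 1).

λ_1 = 15,  λ_2 = 11;  v_1 ≈ (0.7071, 0.7071)


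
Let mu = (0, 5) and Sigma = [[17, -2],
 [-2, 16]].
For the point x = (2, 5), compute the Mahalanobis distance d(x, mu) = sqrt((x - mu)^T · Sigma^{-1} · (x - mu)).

Step 1 — centre the observation: (x - mu) = (2, 0).

Step 2 — invert Sigma. det(Sigma) = 17·16 - (-2)² = 268.
  Sigma^{-1} = (1/det) · [[d, -b], [-b, a]] = [[0.0597, 0.0075],
 [0.0075, 0.0634]].

Step 3 — form the quadratic (x - mu)^T · Sigma^{-1} · (x - mu):
  Sigma^{-1} · (x - mu) = (0.1194, 0.0149).
  (x - mu)^T · [Sigma^{-1} · (x - mu)] = (2)·(0.1194) + (0)·(0.0149) = 0.2388.

Step 4 — take square root: d = √(0.2388) ≈ 0.4887.

d(x, mu) = √(0.2388) ≈ 0.4887


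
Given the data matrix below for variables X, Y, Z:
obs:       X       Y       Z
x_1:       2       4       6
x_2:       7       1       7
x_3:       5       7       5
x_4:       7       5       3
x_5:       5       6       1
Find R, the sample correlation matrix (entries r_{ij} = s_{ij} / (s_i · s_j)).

Step 1 — column means:
  mean(X) = (2 + 7 + 5 + 7 + 5) / 5 = 26/5 = 5.2
  mean(Y) = (4 + 1 + 7 + 5 + 6) / 5 = 23/5 = 4.6
  mean(Z) = (6 + 7 + 5 + 3 + 1) / 5 = 22/5 = 4.4

Step 2 — sample variances and covariances s[i,j] = (1/(n-1)) · Σ_k (x_{k,i} - mean_i) · (x_{k,j} - mean_j), with n-1 = 4:
  s[X,X] = ((-3.2)·(-3.2) + (1.8)·(1.8) + (-0.2)·(-0.2) + (1.8)·(1.8) + (-0.2)·(-0.2)) / 4 = 16.8/4 = 4.2
  s[X,Y] = ((-3.2)·(-0.6) + (1.8)·(-3.6) + (-0.2)·(2.4) + (1.8)·(0.4) + (-0.2)·(1.4)) / 4 = -4.6/4 = -1.15
  s[X,Z] = ((-3.2)·(1.6) + (1.8)·(2.6) + (-0.2)·(0.6) + (1.8)·(-1.4) + (-0.2)·(-3.4)) / 4 = -2.4/4 = -0.6
  s[Y,Y] = ((-0.6)·(-0.6) + (-3.6)·(-3.6) + (2.4)·(2.4) + (0.4)·(0.4) + (1.4)·(1.4)) / 4 = 21.2/4 = 5.3
  s[Y,Z] = ((-0.6)·(1.6) + (-3.6)·(2.6) + (2.4)·(0.6) + (0.4)·(-1.4) + (1.4)·(-3.4)) / 4 = -14.2/4 = -3.55
  s[Z,Z] = ((1.6)·(1.6) + (2.6)·(2.6) + (0.6)·(0.6) + (-1.4)·(-1.4) + (-3.4)·(-3.4)) / 4 = 23.2/4 = 5.8
  Sample standard deviations s_i = √(s[i,i]):
  s(X) = √(4.2) = 2.0494
  s(Y) = √(5.3) = 2.3022
  s(Z) = √(5.8) = 2.4083

Step 3 — r_{ij} = s_{ij} / (s_i · s_j):
  r[X,X] = 1 (diagonal).
  r[X,Y] = -1.15 / (2.0494 · 2.3022) = -1.15 / 4.7181 = -0.2437
  r[X,Z] = -0.6 / (2.0494 · 2.4083) = -0.6 / 4.9356 = -0.1216
  r[Y,Y] = 1 (diagonal).
  r[Y,Z] = -3.55 / (2.3022 · 2.4083) = -3.55 / 5.5444 = -0.6403
  r[Z,Z] = 1 (diagonal).

R is symmetric with unit diagonal. Assembling:

R = [[1, -0.2437, -0.1216],
 [-0.2437, 1, -0.6403],
 [-0.1216, -0.6403, 1]]
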